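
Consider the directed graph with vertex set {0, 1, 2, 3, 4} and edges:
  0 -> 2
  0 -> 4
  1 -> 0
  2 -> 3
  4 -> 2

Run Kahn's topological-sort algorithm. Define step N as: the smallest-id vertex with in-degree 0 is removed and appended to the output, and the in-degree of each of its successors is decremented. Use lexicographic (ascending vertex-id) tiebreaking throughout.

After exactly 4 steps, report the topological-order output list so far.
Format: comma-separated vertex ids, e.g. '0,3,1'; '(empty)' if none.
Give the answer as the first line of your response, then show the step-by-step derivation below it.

1,0,4,2

step 1: output 1; order=[1]; indeg=(0,0,2,1,1)
step 2: output 0; order=[1,0]; indeg=(0,0,1,1,0)
step 3: output 4; order=[1,0,4]; indeg=(0,0,0,1,0)
step 4: output 2; order=[1,0,4,2]; indeg=(0,0,0,0,0)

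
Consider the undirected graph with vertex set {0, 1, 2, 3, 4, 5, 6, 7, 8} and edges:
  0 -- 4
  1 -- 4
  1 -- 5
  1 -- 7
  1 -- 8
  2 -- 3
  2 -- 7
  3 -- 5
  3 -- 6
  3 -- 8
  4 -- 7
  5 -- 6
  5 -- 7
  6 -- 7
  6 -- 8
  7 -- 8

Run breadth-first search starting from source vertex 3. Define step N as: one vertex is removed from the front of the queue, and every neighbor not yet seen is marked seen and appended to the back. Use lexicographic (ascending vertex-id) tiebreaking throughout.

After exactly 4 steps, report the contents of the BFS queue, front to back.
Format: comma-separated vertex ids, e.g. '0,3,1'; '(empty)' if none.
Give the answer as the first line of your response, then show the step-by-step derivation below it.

8,7,1

step 1: dequeue 3; queue=[2,5,6,8]; order=3
step 2: dequeue 2; queue=[5,6,8,7]; order=3,2
step 3: dequeue 5; queue=[6,8,7,1]; order=3,2,5
step 4: dequeue 6; queue=[8,7,1]; order=3,2,5,6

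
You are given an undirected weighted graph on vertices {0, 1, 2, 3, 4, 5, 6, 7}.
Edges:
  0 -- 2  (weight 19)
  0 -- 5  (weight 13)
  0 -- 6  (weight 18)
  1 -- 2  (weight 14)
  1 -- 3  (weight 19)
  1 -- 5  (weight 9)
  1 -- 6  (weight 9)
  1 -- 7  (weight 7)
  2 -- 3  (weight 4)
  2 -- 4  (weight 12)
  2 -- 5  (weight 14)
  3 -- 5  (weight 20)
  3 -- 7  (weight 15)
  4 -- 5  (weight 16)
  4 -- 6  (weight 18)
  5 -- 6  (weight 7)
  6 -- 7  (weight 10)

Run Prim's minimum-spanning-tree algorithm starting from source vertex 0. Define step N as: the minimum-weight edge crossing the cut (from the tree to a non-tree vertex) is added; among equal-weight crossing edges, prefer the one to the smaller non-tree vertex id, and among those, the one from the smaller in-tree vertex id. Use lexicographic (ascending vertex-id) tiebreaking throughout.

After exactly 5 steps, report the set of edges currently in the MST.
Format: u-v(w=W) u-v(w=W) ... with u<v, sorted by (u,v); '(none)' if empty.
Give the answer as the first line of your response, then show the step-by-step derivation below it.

0-5(w=13) 1-2(w=14) 1-5(w=9) 1-7(w=7) 5-6(w=7)

step 1: add edge 0-5 (w=13); MST = {0-5(w=13)}
step 2: add edge 5-6 (w=7); MST = {0-5(w=13) 5-6(w=7)}
step 3: add edge 1-5 (w=9); MST = {0-5(w=13) 1-5(w=9) 5-6(w=7)}
step 4: add edge 1-7 (w=7); MST = {0-5(w=13) 1-5(w=9) 1-7(w=7) 5-6(w=7)}
step 5: add edge 1-2 (w=14); MST = {0-5(w=13) 1-2(w=14) 1-5(w=9) 1-7(w=7) 5-6(w=7)}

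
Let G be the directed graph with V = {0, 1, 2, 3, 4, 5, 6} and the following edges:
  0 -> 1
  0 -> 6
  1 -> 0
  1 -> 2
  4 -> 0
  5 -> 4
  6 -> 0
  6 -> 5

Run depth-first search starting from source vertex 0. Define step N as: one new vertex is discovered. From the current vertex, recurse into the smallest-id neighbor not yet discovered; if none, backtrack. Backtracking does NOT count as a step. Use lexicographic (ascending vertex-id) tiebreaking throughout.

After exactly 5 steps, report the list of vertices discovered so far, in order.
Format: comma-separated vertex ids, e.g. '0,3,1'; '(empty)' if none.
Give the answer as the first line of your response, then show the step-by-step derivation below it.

0,1,2,6,5

step 1: discover 0; path=0; order=0
step 2: discover 1; path=0>1; order=0,1
step 3: discover 2; path=0>1>2; order=0,1,2
step 4: discover 6; path=0>6; order=0,1,2,6
step 5: discover 5; path=0>6>5; order=0,1,2,6,5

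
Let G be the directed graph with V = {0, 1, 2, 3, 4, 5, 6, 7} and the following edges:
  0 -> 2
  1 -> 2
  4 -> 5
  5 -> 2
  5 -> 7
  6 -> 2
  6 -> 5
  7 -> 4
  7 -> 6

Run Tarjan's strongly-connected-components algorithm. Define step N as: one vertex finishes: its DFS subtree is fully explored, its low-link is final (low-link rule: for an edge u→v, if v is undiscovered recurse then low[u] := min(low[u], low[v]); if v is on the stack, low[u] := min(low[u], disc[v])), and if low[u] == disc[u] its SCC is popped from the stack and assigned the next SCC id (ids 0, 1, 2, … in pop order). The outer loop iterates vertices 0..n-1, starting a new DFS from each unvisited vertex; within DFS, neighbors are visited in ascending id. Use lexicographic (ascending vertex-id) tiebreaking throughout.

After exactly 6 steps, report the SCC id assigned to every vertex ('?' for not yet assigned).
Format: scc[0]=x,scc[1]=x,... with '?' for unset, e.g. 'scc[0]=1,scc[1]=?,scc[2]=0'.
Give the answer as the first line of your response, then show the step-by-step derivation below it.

scc[0]=1,scc[1]=2,scc[2]=0,scc[3]=3,scc[4]=?,scc[5]=?,scc[6]=?,scc[7]=?

step 1: low=(low[0]=0,low[1]=?,low[2]=1,low[3]=?,low[4]=?,low[5]=?,low[6]=?,low[7]=?); scc=(scc[0]=?,scc[1]=?,scc[2]=0,scc[3]=?,scc[4]=?,scc[5]=?,scc[6]=?,scc[7]=?)
step 2: low=(low[0]=0,low[1]=?,low[2]=1,low[3]=?,low[4]=?,low[5]=?,low[6]=?,low[7]=?); scc=(scc[0]=1,scc[1]=?,scc[2]=0,scc[3]=?,scc[4]=?,scc[5]=?,scc[6]=?,scc[7]=?)
step 3: low=(low[0]=0,low[1]=2,low[2]=1,low[3]=?,low[4]=?,low[5]=?,low[6]=?,low[7]=?); scc=(scc[0]=1,scc[1]=2,scc[2]=0,scc[3]=?,scc[4]=?,scc[5]=?,scc[6]=?,scc[7]=?)
step 4: low=(low[0]=0,low[1]=2,low[2]=1,low[3]=3,low[4]=?,low[5]=?,low[6]=?,low[7]=?); scc=(scc[0]=1,scc[1]=2,scc[2]=0,scc[3]=3,scc[4]=?,scc[5]=?,scc[6]=?,scc[7]=?)
step 5: low=(low[0]=0,low[1]=2,low[2]=1,low[3]=3,low[4]=4,low[5]=5,low[6]=5,low[7]=4); scc=(scc[0]=1,scc[1]=2,scc[2]=0,scc[3]=3,scc[4]=?,scc[5]=?,scc[6]=?,scc[7]=?)
step 6: low=(low[0]=0,low[1]=2,low[2]=1,low[3]=3,low[4]=4,low[5]=5,low[6]=5,low[7]=4); scc=(scc[0]=1,scc[1]=2,scc[2]=0,scc[3]=3,scc[4]=?,scc[5]=?,scc[6]=?,scc[7]=?)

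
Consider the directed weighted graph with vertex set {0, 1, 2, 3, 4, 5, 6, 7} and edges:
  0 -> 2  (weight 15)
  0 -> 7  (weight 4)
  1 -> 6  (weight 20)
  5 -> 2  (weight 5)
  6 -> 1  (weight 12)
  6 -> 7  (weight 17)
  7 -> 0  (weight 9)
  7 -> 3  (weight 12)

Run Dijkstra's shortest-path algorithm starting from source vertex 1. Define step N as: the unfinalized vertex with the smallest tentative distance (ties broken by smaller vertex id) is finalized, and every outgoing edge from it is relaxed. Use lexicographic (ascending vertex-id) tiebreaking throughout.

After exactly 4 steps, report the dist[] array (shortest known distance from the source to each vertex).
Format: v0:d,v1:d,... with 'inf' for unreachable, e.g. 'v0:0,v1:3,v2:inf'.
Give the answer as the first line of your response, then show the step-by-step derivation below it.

v0:46,v1:0,v2:61,v3:49,v4:inf,v5:inf,v6:20,v7:37

step 1: dist = v0:inf,v1:0,v2:inf,v3:inf,v4:inf,v5:inf,v6:20,v7:inf
step 2: dist = v0:inf,v1:0,v2:inf,v3:inf,v4:inf,v5:inf,v6:20,v7:37
step 3: dist = v0:46,v1:0,v2:inf,v3:49,v4:inf,v5:inf,v6:20,v7:37
step 4: dist = v0:46,v1:0,v2:61,v3:49,v4:inf,v5:inf,v6:20,v7:37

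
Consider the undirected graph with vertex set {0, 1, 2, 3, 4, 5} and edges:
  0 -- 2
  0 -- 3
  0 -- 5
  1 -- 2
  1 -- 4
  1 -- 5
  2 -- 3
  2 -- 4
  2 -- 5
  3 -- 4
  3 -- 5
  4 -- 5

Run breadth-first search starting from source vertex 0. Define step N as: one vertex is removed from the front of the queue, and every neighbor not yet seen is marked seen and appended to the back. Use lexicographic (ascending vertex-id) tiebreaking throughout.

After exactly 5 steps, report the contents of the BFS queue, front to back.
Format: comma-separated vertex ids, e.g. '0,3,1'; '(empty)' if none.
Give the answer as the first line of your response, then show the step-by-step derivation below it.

4

step 1: dequeue 0; queue=[2,3,5]; order=0
step 2: dequeue 2; queue=[3,5,1,4]; order=0,2
step 3: dequeue 3; queue=[5,1,4]; order=0,2,3
step 4: dequeue 5; queue=[1,4]; order=0,2,3,5
step 5: dequeue 1; queue=[4]; order=0,2,3,5,1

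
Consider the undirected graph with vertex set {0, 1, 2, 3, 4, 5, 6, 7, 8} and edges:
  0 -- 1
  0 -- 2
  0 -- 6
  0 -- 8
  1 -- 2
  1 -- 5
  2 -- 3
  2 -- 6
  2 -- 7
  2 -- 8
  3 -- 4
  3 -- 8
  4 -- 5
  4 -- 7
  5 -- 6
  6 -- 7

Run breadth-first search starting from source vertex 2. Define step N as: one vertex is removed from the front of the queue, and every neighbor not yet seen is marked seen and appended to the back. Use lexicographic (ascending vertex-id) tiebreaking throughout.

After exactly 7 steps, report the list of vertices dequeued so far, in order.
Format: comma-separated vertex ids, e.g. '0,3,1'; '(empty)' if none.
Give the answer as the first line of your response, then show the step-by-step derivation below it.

2,0,1,3,6,7,8

step 1: dequeue 2; queue=[0,1,3,6,7,8]; order=2
step 2: dequeue 0; queue=[1,3,6,7,8]; order=2,0
step 3: dequeue 1; queue=[3,6,7,8,5]; order=2,0,1
step 4: dequeue 3; queue=[6,7,8,5,4]; order=2,0,1,3
step 5: dequeue 6; queue=[7,8,5,4]; order=2,0,1,3,6
step 6: dequeue 7; queue=[8,5,4]; order=2,0,1,3,6,7
step 7: dequeue 8; queue=[5,4]; order=2,0,1,3,6,7,8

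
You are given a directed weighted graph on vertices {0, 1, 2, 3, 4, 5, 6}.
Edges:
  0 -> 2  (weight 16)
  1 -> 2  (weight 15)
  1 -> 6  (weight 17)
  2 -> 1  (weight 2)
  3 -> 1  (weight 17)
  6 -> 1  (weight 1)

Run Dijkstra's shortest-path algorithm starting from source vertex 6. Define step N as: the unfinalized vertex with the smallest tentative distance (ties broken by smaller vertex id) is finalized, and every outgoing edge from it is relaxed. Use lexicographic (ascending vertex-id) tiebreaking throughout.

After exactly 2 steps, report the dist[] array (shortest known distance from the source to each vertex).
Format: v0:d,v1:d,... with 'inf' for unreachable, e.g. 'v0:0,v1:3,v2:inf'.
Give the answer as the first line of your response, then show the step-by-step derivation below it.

v0:inf,v1:1,v2:16,v3:inf,v4:inf,v5:inf,v6:0

step 1: dist = v0:inf,v1:1,v2:inf,v3:inf,v4:inf,v5:inf,v6:0
step 2: dist = v0:inf,v1:1,v2:16,v3:inf,v4:inf,v5:inf,v6:0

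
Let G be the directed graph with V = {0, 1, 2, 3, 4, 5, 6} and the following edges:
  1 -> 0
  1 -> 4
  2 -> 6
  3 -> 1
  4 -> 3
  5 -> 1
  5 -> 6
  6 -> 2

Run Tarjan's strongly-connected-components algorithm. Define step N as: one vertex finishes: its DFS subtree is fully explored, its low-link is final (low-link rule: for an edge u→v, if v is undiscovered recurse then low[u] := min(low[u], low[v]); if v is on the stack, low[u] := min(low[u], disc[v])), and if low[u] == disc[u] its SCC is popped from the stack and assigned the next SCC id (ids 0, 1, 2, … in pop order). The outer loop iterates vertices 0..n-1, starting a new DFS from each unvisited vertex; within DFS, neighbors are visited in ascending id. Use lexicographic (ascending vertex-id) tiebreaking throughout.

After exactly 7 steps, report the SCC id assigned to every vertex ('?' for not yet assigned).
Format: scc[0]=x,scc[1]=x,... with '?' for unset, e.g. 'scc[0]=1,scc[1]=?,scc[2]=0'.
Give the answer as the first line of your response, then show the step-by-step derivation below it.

scc[0]=0,scc[1]=1,scc[2]=2,scc[3]=1,scc[4]=1,scc[5]=3,scc[6]=2

step 1: low=(low[0]=0,low[1]=?,low[2]=?,low[3]=?,low[4]=?,low[5]=?,low[6]=?); scc=(scc[0]=0,scc[1]=?,scc[2]=?,scc[3]=?,scc[4]=?,scc[5]=?,scc[6]=?)
step 2: low=(low[0]=0,low[1]=1,low[2]=?,low[3]=1,low[4]=2,low[5]=?,low[6]=?); scc=(scc[0]=0,scc[1]=?,scc[2]=?,scc[3]=?,scc[4]=?,scc[5]=?,scc[6]=?)
step 3: low=(low[0]=0,low[1]=1,low[2]=?,low[3]=1,low[4]=1,low[5]=?,low[6]=?); scc=(scc[0]=0,scc[1]=?,scc[2]=?,scc[3]=?,scc[4]=?,scc[5]=?,scc[6]=?)
step 4: low=(low[0]=0,low[1]=1,low[2]=?,low[3]=1,low[4]=1,low[5]=?,low[6]=?); scc=(scc[0]=0,scc[1]=1,scc[2]=?,scc[3]=1,scc[4]=1,scc[5]=?,scc[6]=?)
step 5: low=(low[0]=0,low[1]=1,low[2]=4,low[3]=1,low[4]=1,low[5]=?,low[6]=4); scc=(scc[0]=0,scc[1]=1,scc[2]=?,scc[3]=1,scc[4]=1,scc[5]=?,scc[6]=?)
step 6: low=(low[0]=0,low[1]=1,low[2]=4,low[3]=1,low[4]=1,low[5]=?,low[6]=4); scc=(scc[0]=0,scc[1]=1,scc[2]=2,scc[3]=1,scc[4]=1,scc[5]=?,scc[6]=2)
step 7: low=(low[0]=0,low[1]=1,low[2]=4,low[3]=1,low[4]=1,low[5]=6,low[6]=4); scc=(scc[0]=0,scc[1]=1,scc[2]=2,scc[3]=1,scc[4]=1,scc[5]=3,scc[6]=2)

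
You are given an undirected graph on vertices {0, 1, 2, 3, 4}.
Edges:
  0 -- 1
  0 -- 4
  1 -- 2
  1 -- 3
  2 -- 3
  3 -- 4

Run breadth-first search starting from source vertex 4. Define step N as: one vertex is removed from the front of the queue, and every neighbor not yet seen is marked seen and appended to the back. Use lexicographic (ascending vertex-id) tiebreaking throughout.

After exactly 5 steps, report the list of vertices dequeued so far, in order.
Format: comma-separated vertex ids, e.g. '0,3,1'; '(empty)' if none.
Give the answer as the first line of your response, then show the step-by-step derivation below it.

4,0,3,1,2

step 1: dequeue 4; queue=[0,3]; order=4
step 2: dequeue 0; queue=[3,1]; order=4,0
step 3: dequeue 3; queue=[1,2]; order=4,0,3
step 4: dequeue 1; queue=[2]; order=4,0,3,1
step 5: dequeue 2; queue=[(empty)]; order=4,0,3,1,2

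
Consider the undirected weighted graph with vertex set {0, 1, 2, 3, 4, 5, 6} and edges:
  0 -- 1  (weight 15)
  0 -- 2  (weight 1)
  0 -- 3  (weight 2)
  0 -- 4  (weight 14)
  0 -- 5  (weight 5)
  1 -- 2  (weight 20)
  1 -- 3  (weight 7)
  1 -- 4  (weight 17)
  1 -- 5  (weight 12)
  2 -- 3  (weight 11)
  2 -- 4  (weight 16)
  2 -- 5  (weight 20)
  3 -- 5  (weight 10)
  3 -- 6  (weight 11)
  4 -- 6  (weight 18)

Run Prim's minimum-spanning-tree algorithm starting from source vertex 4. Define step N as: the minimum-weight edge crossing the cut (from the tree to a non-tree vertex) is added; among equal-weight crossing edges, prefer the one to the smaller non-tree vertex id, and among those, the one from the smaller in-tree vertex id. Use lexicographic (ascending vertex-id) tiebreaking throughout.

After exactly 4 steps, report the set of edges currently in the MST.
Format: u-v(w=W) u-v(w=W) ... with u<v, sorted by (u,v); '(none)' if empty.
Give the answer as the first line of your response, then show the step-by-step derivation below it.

0-2(w=1) 0-3(w=2) 0-4(w=14) 0-5(w=5)

step 1: add edge 0-4 (w=14); MST = {0-4(w=14)}
step 2: add edge 0-2 (w=1); MST = {0-2(w=1) 0-4(w=14)}
step 3: add edge 0-3 (w=2); MST = {0-2(w=1) 0-3(w=2) 0-4(w=14)}
step 4: add edge 0-5 (w=5); MST = {0-2(w=1) 0-3(w=2) 0-4(w=14) 0-5(w=5)}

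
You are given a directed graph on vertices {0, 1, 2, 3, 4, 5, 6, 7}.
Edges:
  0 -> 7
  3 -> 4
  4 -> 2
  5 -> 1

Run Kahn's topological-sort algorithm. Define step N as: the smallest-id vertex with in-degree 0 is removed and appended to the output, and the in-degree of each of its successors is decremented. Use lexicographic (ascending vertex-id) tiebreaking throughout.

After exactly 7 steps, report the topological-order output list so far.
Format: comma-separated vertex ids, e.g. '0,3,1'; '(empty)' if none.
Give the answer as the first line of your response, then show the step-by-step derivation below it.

0,3,4,2,5,1,6

step 1: output 0; order=[0]; indeg=(0,1,1,0,1,0,0,0)
step 2: output 3; order=[0,3]; indeg=(0,1,1,0,0,0,0,0)
step 3: output 4; order=[0,3,4]; indeg=(0,1,0,0,0,0,0,0)
step 4: output 2; order=[0,3,4,2]; indeg=(0,1,0,0,0,0,0,0)
step 5: output 5; order=[0,3,4,2,5]; indeg=(0,0,0,0,0,0,0,0)
step 6: output 1; order=[0,3,4,2,5,1]; indeg=(0,0,0,0,0,0,0,0)
step 7: output 6; order=[0,3,4,2,5,1,6]; indeg=(0,0,0,0,0,0,0,0)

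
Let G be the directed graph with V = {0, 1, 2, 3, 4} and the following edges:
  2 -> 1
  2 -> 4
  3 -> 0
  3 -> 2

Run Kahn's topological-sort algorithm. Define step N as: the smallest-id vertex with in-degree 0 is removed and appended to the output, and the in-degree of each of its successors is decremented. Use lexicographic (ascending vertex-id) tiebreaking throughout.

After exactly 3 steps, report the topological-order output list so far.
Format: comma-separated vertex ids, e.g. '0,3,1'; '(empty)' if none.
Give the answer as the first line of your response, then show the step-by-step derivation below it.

3,0,2

step 1: output 3; order=[3]; indeg=(0,1,0,0,1)
step 2: output 0; order=[3,0]; indeg=(0,1,0,0,1)
step 3: output 2; order=[3,0,2]; indeg=(0,0,0,0,0)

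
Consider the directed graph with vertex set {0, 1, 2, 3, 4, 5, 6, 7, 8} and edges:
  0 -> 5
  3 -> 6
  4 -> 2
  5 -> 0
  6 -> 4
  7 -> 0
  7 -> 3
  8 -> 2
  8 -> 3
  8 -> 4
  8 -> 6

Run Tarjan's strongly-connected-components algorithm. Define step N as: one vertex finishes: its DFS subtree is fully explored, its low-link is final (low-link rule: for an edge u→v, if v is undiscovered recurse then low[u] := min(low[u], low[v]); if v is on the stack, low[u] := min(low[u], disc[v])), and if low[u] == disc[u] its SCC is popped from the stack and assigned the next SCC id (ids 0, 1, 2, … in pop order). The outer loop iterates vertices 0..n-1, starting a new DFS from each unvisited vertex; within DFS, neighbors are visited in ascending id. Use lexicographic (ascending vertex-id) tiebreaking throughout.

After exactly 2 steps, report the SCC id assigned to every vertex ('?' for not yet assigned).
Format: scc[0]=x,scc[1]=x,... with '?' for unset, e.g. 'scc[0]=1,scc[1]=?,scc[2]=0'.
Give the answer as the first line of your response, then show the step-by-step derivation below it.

scc[0]=0,scc[1]=?,scc[2]=?,scc[3]=?,scc[4]=?,scc[5]=0,scc[6]=?,scc[7]=?,scc[8]=?

step 1: low=(low[0]=0,low[1]=?,low[2]=?,low[3]=?,low[4]=?,low[5]=0,low[6]=?,low[7]=?,low[8]=?); scc=(scc[0]=?,scc[1]=?,scc[2]=?,scc[3]=?,scc[4]=?,scc[5]=?,scc[6]=?,scc[7]=?,scc[8]=?)
step 2: low=(low[0]=0,low[1]=?,low[2]=?,low[3]=?,low[4]=?,low[5]=0,low[6]=?,low[7]=?,low[8]=?); scc=(scc[0]=0,scc[1]=?,scc[2]=?,scc[3]=?,scc[4]=?,scc[5]=0,scc[6]=?,scc[7]=?,scc[8]=?)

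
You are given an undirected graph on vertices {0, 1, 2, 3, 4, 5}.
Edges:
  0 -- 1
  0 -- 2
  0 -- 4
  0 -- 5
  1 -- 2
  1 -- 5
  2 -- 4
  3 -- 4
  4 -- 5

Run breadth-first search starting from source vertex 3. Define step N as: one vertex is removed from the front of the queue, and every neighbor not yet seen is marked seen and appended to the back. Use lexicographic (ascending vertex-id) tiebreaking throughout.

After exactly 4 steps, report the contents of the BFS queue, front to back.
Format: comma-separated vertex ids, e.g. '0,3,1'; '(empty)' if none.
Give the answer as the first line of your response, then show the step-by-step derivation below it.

5,1

step 1: dequeue 3; queue=[4]; order=3
step 2: dequeue 4; queue=[0,2,5]; order=3,4
step 3: dequeue 0; queue=[2,5,1]; order=3,4,0
step 4: dequeue 2; queue=[5,1]; order=3,4,0,2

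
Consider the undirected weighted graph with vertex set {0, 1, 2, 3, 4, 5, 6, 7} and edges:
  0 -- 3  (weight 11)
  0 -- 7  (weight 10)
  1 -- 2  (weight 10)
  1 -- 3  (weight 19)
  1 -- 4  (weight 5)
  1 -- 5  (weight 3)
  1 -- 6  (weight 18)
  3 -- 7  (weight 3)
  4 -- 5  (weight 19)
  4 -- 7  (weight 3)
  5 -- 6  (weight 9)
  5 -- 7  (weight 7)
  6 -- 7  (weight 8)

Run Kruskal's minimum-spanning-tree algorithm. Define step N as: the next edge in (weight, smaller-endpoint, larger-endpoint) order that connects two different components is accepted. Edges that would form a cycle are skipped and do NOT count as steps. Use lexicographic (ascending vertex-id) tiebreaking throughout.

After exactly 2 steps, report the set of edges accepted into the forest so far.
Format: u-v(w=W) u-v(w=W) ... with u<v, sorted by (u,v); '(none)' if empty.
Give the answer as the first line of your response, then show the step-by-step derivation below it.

1-5(w=3) 3-7(w=3)

step 1: add edge 1-5 (w=3); MST = {1-5(w=3)}
step 2: add edge 3-7 (w=3); MST = {1-5(w=3) 3-7(w=3)}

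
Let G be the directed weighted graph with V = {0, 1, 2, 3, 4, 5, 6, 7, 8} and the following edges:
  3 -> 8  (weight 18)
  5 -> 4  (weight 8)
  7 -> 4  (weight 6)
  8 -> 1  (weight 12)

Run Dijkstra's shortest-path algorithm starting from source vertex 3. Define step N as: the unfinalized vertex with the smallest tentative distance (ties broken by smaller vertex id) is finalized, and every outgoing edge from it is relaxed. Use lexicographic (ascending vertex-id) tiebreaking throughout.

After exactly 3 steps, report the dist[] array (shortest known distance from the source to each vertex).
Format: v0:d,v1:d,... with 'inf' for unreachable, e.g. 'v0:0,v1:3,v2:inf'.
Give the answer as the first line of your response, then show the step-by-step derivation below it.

v0:inf,v1:30,v2:inf,v3:0,v4:inf,v5:inf,v6:inf,v7:inf,v8:18

step 1: dist = v0:inf,v1:inf,v2:inf,v3:0,v4:inf,v5:inf,v6:inf,v7:inf,v8:18
step 2: dist = v0:inf,v1:30,v2:inf,v3:0,v4:inf,v5:inf,v6:inf,v7:inf,v8:18
step 3: dist = v0:inf,v1:30,v2:inf,v3:0,v4:inf,v5:inf,v6:inf,v7:inf,v8:18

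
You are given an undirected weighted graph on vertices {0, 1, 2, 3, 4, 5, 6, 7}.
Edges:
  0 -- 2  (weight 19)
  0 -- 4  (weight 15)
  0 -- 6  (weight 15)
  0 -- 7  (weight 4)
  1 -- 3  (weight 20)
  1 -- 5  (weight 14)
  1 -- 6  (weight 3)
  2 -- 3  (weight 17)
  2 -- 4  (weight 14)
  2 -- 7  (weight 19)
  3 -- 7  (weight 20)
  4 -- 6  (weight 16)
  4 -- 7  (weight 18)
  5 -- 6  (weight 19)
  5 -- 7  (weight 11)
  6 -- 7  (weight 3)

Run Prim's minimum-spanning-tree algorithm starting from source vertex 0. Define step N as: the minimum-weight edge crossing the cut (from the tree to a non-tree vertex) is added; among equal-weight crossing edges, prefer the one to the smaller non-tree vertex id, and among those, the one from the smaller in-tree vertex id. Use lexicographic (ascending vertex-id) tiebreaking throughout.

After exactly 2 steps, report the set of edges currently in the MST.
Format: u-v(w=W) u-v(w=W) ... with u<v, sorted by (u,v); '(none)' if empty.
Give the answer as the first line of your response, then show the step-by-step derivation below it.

0-7(w=4) 6-7(w=3)

step 1: add edge 0-7 (w=4); MST = {0-7(w=4)}
step 2: add edge 6-7 (w=3); MST = {0-7(w=4) 6-7(w=3)}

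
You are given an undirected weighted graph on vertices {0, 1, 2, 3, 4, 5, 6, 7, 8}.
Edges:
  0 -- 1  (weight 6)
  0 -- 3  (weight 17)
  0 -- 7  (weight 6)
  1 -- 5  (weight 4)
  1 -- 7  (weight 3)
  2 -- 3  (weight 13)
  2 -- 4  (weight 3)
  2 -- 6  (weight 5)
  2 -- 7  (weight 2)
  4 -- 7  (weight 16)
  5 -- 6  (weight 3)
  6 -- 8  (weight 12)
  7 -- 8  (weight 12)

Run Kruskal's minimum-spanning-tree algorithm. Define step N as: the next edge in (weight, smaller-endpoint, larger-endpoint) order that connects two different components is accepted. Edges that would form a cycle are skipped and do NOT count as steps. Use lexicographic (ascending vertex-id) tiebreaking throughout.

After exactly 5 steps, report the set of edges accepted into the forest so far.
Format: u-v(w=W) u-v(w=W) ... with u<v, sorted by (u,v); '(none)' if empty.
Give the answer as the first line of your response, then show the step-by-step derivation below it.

1-5(w=4) 1-7(w=3) 2-4(w=3) 2-7(w=2) 5-6(w=3)

step 1: add edge 2-7 (w=2); MST = {2-7(w=2)}
step 2: add edge 1-7 (w=3); MST = {1-7(w=3) 2-7(w=2)}
step 3: add edge 2-4 (w=3); MST = {1-7(w=3) 2-4(w=3) 2-7(w=2)}
step 4: add edge 5-6 (w=3); MST = {1-7(w=3) 2-4(w=3) 2-7(w=2) 5-6(w=3)}
step 5: add edge 1-5 (w=4); MST = {1-5(w=4) 1-7(w=3) 2-4(w=3) 2-7(w=2) 5-6(w=3)}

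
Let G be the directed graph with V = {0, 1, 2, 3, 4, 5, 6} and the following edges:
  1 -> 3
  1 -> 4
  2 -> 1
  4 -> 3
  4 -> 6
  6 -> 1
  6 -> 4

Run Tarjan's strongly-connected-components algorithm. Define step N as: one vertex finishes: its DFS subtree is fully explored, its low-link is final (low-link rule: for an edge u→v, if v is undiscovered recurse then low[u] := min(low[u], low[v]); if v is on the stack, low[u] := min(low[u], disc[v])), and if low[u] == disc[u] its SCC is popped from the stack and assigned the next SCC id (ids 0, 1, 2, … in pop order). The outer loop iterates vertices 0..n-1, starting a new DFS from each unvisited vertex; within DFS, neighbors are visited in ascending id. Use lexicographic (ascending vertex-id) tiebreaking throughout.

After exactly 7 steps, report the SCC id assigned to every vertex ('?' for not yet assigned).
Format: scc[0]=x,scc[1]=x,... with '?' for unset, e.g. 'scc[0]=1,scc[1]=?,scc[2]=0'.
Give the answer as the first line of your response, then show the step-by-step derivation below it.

scc[0]=0,scc[1]=2,scc[2]=3,scc[3]=1,scc[4]=2,scc[5]=4,scc[6]=2

step 1: low=(low[0]=0,low[1]=?,low[2]=?,low[3]=?,low[4]=?,low[5]=?,low[6]=?); scc=(scc[0]=0,scc[1]=?,scc[2]=?,scc[3]=?,scc[4]=?,scc[5]=?,scc[6]=?)
step 2: low=(low[0]=0,low[1]=1,low[2]=?,low[3]=2,low[4]=?,low[5]=?,low[6]=?); scc=(scc[0]=0,scc[1]=?,scc[2]=?,scc[3]=1,scc[4]=?,scc[5]=?,scc[6]=?)
step 3: low=(low[0]=0,low[1]=1,low[2]=?,low[3]=2,low[4]=3,low[5]=?,low[6]=1); scc=(scc[0]=0,scc[1]=?,scc[2]=?,scc[3]=1,scc[4]=?,scc[5]=?,scc[6]=?)
step 4: low=(low[0]=0,low[1]=1,low[2]=?,low[3]=2,low[4]=1,low[5]=?,low[6]=1); scc=(scc[0]=0,scc[1]=?,scc[2]=?,scc[3]=1,scc[4]=?,scc[5]=?,scc[6]=?)
step 5: low=(low[0]=0,low[1]=1,low[2]=?,low[3]=2,low[4]=1,low[5]=?,low[6]=1); scc=(scc[0]=0,scc[1]=2,scc[2]=?,scc[3]=1,scc[4]=2,scc[5]=?,scc[6]=2)
step 6: low=(low[0]=0,low[1]=1,low[2]=5,low[3]=2,low[4]=1,low[5]=?,low[6]=1); scc=(scc[0]=0,scc[1]=2,scc[2]=3,scc[3]=1,scc[4]=2,scc[5]=?,scc[6]=2)
step 7: low=(low[0]=0,low[1]=1,low[2]=5,low[3]=2,low[4]=1,low[5]=6,low[6]=1); scc=(scc[0]=0,scc[1]=2,scc[2]=3,scc[3]=1,scc[4]=2,scc[5]=4,scc[6]=2)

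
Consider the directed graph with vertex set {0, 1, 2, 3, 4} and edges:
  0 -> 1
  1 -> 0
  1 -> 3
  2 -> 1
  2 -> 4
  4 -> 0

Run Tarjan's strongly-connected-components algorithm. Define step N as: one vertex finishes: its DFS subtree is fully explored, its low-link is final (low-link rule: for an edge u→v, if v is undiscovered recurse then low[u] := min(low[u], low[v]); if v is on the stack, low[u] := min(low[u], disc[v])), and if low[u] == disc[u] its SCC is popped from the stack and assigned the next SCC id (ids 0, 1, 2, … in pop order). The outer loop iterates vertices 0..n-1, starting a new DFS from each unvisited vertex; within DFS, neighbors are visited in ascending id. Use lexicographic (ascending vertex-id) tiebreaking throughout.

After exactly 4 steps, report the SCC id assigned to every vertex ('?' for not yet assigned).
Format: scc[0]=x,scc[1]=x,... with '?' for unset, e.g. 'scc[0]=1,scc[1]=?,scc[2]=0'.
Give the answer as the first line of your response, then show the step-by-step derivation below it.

scc[0]=1,scc[1]=1,scc[2]=?,scc[3]=0,scc[4]=2

step 1: low=(low[0]=0,low[1]=0,low[2]=?,low[3]=2,low[4]=?); scc=(scc[0]=?,scc[1]=?,scc[2]=?,scc[3]=0,scc[4]=?)
step 2: low=(low[0]=0,low[1]=0,low[2]=?,low[3]=2,low[4]=?); scc=(scc[0]=?,scc[1]=?,scc[2]=?,scc[3]=0,scc[4]=?)
step 3: low=(low[0]=0,low[1]=0,low[2]=?,low[3]=2,low[4]=?); scc=(scc[0]=1,scc[1]=1,scc[2]=?,scc[3]=0,scc[4]=?)
step 4: low=(low[0]=0,low[1]=0,low[2]=3,low[3]=2,low[4]=4); scc=(scc[0]=1,scc[1]=1,scc[2]=?,scc[3]=0,scc[4]=2)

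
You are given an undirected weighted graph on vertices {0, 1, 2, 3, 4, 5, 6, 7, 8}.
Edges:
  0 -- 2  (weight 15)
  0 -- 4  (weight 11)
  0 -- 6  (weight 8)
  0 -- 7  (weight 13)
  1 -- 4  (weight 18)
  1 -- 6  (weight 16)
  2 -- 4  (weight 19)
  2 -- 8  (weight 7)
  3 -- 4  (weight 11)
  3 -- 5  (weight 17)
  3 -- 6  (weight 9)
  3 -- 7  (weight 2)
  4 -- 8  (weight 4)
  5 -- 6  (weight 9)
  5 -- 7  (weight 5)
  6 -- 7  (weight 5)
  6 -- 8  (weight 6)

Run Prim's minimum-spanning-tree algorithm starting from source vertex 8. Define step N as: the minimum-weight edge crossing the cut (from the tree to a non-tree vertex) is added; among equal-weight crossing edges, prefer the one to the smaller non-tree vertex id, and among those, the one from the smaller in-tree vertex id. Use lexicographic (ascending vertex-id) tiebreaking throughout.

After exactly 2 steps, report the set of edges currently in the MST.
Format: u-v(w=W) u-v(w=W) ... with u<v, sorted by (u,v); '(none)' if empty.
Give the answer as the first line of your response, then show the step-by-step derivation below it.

4-8(w=4) 6-8(w=6)

step 1: add edge 4-8 (w=4); MST = {4-8(w=4)}
step 2: add edge 6-8 (w=6); MST = {4-8(w=4) 6-8(w=6)}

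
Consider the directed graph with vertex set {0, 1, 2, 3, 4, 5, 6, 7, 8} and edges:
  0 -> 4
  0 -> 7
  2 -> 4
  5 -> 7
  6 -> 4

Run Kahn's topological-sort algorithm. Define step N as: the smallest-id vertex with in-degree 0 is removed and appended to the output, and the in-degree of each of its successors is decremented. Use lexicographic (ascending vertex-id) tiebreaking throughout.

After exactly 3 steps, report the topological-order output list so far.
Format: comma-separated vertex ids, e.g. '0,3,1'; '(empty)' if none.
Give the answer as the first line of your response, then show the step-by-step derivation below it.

0,1,2

step 1: output 0; order=[0]; indeg=(0,0,0,0,2,0,0,1,0)
step 2: output 1; order=[0,1]; indeg=(0,0,0,0,2,0,0,1,0)
step 3: output 2; order=[0,1,2]; indeg=(0,0,0,0,1,0,0,1,0)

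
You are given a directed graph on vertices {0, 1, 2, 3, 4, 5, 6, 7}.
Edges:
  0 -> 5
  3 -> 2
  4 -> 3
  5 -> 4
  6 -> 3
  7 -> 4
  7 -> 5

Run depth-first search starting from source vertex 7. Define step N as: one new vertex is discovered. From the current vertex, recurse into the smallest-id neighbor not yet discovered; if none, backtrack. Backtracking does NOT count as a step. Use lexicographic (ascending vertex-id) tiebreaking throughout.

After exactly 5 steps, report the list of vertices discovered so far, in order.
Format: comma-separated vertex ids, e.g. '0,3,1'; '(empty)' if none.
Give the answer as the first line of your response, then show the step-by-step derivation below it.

7,4,3,2,5

step 1: discover 7; path=7; order=7
step 2: discover 4; path=7>4; order=7,4
step 3: discover 3; path=7>4>3; order=7,4,3
step 4: discover 2; path=7>4>3>2; order=7,4,3,2
step 5: discover 5; path=7>5; order=7,4,3,2,5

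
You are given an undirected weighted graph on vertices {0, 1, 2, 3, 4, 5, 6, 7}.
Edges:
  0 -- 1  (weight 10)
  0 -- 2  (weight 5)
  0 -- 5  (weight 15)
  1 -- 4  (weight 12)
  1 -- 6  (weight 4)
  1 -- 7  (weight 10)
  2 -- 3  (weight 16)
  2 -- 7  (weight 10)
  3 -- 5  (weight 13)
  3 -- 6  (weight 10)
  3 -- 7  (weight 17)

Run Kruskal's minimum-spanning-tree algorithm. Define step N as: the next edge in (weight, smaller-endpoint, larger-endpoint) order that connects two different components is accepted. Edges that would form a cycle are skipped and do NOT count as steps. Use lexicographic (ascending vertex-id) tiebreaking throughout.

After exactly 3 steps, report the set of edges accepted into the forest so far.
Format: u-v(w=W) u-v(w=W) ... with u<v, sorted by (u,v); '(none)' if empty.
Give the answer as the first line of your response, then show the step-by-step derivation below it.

0-1(w=10) 0-2(w=5) 1-6(w=4)

step 1: add edge 1-6 (w=4); MST = {1-6(w=4)}
step 2: add edge 0-2 (w=5); MST = {0-2(w=5) 1-6(w=4)}
step 3: add edge 0-1 (w=10); MST = {0-1(w=10) 0-2(w=5) 1-6(w=4)}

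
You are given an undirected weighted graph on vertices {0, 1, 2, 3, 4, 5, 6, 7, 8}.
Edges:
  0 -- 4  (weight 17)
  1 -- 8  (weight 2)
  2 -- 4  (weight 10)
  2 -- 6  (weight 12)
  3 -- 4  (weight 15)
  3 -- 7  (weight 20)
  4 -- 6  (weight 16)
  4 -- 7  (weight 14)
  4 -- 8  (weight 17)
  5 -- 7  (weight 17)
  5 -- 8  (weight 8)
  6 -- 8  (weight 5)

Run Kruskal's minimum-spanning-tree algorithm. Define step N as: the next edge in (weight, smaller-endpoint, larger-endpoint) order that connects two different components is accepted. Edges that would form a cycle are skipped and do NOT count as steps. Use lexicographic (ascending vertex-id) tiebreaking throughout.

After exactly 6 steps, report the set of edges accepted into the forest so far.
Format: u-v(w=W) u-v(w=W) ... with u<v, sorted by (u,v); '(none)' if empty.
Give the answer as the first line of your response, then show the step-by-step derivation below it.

1-8(w=2) 2-4(w=10) 2-6(w=12) 4-7(w=14) 5-8(w=8) 6-8(w=5)

step 1: add edge 1-8 (w=2); MST = {1-8(w=2)}
step 2: add edge 6-8 (w=5); MST = {1-8(w=2) 6-8(w=5)}
step 3: add edge 5-8 (w=8); MST = {1-8(w=2) 5-8(w=8) 6-8(w=5)}
step 4: add edge 2-4 (w=10); MST = {1-8(w=2) 2-4(w=10) 5-8(w=8) 6-8(w=5)}
step 5: add edge 2-6 (w=12); MST = {1-8(w=2) 2-4(w=10) 2-6(w=12) 5-8(w=8) 6-8(w=5)}
step 6: add edge 4-7 (w=14); MST = {1-8(w=2) 2-4(w=10) 2-6(w=12) 4-7(w=14) 5-8(w=8) 6-8(w=5)}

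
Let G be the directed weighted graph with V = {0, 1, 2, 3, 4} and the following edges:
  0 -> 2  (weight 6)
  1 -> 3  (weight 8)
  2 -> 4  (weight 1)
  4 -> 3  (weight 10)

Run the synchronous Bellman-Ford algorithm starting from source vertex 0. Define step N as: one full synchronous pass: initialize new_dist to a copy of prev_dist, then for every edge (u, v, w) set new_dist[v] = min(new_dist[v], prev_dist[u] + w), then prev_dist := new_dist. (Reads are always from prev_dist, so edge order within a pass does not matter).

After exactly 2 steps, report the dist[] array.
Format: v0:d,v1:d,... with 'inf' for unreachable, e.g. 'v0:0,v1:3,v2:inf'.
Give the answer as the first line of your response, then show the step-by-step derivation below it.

v0:0,v1:inf,v2:6,v3:inf,v4:7

step 1: dist = v0:0,v1:inf,v2:6,v3:inf,v4:inf
step 2: dist = v0:0,v1:inf,v2:6,v3:inf,v4:7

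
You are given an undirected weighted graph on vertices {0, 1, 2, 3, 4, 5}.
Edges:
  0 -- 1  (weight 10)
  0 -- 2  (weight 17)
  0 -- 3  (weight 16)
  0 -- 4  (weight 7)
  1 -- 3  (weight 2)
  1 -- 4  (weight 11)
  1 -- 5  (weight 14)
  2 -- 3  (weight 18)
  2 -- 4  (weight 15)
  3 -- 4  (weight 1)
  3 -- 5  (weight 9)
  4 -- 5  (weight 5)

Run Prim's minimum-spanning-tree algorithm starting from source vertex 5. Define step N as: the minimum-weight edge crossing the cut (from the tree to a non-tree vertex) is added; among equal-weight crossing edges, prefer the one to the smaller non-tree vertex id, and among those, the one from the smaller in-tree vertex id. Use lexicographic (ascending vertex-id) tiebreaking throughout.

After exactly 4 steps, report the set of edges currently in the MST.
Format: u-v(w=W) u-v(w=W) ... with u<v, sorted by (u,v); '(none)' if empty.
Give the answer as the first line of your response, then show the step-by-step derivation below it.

0-4(w=7) 1-3(w=2) 3-4(w=1) 4-5(w=5)

step 1: add edge 4-5 (w=5); MST = {4-5(w=5)}
step 2: add edge 3-4 (w=1); MST = {3-4(w=1) 4-5(w=5)}
step 3: add edge 1-3 (w=2); MST = {1-3(w=2) 3-4(w=1) 4-5(w=5)}
step 4: add edge 0-4 (w=7); MST = {0-4(w=7) 1-3(w=2) 3-4(w=1) 4-5(w=5)}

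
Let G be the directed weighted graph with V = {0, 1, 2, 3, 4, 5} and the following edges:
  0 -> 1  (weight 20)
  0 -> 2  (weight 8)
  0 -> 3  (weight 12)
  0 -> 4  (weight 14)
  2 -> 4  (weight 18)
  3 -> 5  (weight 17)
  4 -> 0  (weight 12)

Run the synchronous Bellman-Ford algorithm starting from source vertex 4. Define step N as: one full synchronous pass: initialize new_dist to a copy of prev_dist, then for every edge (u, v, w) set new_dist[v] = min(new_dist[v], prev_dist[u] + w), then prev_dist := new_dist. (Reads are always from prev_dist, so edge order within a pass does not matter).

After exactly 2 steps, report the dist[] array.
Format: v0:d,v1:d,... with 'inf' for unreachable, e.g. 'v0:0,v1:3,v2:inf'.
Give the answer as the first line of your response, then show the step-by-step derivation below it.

v0:12,v1:32,v2:20,v3:24,v4:0,v5:inf

step 1: dist = v0:12,v1:inf,v2:inf,v3:inf,v4:0,v5:inf
step 2: dist = v0:12,v1:32,v2:20,v3:24,v4:0,v5:inf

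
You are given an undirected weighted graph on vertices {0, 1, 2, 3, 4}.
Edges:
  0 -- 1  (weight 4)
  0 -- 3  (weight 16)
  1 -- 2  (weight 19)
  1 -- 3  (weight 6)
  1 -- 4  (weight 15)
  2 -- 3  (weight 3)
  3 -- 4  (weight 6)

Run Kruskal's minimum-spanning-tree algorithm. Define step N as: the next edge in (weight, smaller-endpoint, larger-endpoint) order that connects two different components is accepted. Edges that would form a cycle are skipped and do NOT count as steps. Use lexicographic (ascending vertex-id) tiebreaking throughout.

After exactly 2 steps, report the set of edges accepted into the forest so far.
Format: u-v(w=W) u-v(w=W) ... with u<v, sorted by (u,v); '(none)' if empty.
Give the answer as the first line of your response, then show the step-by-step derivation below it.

0-1(w=4) 2-3(w=3)

step 1: add edge 2-3 (w=3); MST = {2-3(w=3)}
step 2: add edge 0-1 (w=4); MST = {0-1(w=4) 2-3(w=3)}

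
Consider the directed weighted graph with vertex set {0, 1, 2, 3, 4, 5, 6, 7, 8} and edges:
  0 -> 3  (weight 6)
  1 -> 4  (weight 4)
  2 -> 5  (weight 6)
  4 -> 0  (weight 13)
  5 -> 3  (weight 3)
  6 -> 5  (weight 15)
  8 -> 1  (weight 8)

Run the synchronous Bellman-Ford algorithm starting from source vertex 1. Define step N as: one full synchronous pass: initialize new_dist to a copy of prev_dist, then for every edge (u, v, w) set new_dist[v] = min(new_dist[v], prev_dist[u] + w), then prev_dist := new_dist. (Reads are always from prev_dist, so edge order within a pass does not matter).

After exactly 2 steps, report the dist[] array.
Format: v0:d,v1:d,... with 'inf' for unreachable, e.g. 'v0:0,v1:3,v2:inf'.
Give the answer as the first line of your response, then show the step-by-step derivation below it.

v0:17,v1:0,v2:inf,v3:inf,v4:4,v5:inf,v6:inf,v7:inf,v8:inf

step 1: dist = v0:inf,v1:0,v2:inf,v3:inf,v4:4,v5:inf,v6:inf,v7:inf,v8:inf
step 2: dist = v0:17,v1:0,v2:inf,v3:inf,v4:4,v5:inf,v6:inf,v7:inf,v8:inf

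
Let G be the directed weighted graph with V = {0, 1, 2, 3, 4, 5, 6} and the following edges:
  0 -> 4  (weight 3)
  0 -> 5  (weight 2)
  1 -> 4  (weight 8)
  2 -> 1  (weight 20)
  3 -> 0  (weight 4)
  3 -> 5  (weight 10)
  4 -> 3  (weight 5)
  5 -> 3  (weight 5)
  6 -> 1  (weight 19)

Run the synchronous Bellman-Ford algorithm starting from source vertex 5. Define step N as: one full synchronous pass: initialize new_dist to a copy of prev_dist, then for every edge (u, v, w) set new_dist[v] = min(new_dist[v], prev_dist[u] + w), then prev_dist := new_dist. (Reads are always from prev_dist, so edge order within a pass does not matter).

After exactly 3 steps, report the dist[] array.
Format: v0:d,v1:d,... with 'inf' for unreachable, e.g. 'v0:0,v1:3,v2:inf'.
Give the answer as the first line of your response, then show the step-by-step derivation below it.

v0:9,v1:inf,v2:inf,v3:5,v4:12,v5:0,v6:inf

step 1: dist = v0:inf,v1:inf,v2:inf,v3:5,v4:inf,v5:0,v6:inf
step 2: dist = v0:9,v1:inf,v2:inf,v3:5,v4:inf,v5:0,v6:inf
step 3: dist = v0:9,v1:inf,v2:inf,v3:5,v4:12,v5:0,v6:inf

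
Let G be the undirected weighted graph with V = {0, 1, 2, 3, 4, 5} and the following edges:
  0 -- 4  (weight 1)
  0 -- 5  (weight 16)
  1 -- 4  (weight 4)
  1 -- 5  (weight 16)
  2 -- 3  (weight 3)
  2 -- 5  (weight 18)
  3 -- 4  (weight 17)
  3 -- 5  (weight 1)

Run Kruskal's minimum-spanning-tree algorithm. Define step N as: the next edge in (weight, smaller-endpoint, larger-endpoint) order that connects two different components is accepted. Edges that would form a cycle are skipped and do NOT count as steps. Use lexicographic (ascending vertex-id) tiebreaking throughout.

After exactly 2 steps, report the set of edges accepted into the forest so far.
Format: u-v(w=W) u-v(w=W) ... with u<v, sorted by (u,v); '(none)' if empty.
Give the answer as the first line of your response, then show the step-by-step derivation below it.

0-4(w=1) 3-5(w=1)

step 1: add edge 0-4 (w=1); MST = {0-4(w=1)}
step 2: add edge 3-5 (w=1); MST = {0-4(w=1) 3-5(w=1)}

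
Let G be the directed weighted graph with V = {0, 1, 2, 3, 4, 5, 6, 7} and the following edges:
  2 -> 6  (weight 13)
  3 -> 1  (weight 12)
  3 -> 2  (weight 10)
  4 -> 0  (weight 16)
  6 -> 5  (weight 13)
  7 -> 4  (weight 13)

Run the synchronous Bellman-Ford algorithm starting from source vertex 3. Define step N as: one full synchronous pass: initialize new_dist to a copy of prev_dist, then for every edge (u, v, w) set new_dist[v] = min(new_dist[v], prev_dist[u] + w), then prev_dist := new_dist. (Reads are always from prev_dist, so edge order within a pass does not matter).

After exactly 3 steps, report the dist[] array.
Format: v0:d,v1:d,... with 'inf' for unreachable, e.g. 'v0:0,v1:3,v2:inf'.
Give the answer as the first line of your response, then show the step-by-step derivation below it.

v0:inf,v1:12,v2:10,v3:0,v4:inf,v5:36,v6:23,v7:inf

step 1: dist = v0:inf,v1:12,v2:10,v3:0,v4:inf,v5:inf,v6:inf,v7:inf
step 2: dist = v0:inf,v1:12,v2:10,v3:0,v4:inf,v5:inf,v6:23,v7:inf
step 3: dist = v0:inf,v1:12,v2:10,v3:0,v4:inf,v5:36,v6:23,v7:inf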